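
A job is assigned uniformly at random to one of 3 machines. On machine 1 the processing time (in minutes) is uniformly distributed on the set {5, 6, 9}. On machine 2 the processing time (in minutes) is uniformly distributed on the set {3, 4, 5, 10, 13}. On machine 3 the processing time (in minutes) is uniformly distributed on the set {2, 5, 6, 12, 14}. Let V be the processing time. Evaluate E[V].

E[V | machine 1] = (5+6+9)/3 = 20/3.
E[V | machine 2] = (3+4+5+10+13)/5 = 7.
E[V | machine 3] = (2+5+6+12+14)/5 = 39/5.
E[V] = (1/3)·(20/3) + (1/3)·(7) + (1/3)·(39/5) = 322/45.

322/45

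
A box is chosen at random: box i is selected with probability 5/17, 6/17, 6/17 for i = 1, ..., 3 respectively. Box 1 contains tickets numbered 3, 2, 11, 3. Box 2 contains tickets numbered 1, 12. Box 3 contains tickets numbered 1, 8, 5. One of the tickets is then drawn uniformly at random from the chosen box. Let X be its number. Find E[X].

363/68

E[X | box 1] = (3+2+11+3)/4 = 19/4.
E[X | box 2] = (1+12)/2 = 13/2.
E[X | box 3] = (1+8+5)/3 = 14/3.
By the law of total expectation,
E[X] = (5/17)·(19/4) + (6/17)·(13/2) + (6/17)·(14/3) = 363/68.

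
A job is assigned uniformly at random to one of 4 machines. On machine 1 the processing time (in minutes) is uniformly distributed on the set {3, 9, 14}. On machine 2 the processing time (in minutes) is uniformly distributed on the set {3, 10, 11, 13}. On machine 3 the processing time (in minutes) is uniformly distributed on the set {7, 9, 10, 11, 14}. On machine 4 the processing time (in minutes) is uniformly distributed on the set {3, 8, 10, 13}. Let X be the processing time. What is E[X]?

2197/240

E[X | machine 1] = (3+9+14)/3 = 26/3.
E[X | machine 2] = (3+10+11+13)/4 = 37/4.
E[X | machine 3] = (7+9+10+11+14)/5 = 51/5.
E[X | machine 4] = (3+8+10+13)/4 = 17/2.
By the law of total expectation,
E[X] = (1/4)·(26/3) + (1/4)·(37/4) + (1/4)·(51/5) + (1/4)·(17/2) = 2197/240.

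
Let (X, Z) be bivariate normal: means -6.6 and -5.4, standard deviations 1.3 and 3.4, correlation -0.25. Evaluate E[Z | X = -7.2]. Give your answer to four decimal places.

-5.0077

For a bivariate normal, E[Z | X=x] = μ_Z + ρ·(σ_Z/σ_X)·(x − μ_X).
E[Z | X=-7.2] = -5.4 + (-0.25)·(3.4/1.3)·(-7.2 − (-6.6)) = -5.4 + (-0.65385)·(-0.6) = -5.0077.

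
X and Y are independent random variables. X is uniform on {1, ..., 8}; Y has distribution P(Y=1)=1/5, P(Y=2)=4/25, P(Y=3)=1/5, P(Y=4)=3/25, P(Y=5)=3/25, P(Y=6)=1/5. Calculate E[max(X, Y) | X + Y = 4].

P(X + Y = 4) = 7/100.
Summing max(X,Y)·P(x,y) over outcomes with X + Y = 4 gives 19/100.
E[max(X, Y) | X + Y = 4] = (19/100) / (7/100) = 19/7.

19/7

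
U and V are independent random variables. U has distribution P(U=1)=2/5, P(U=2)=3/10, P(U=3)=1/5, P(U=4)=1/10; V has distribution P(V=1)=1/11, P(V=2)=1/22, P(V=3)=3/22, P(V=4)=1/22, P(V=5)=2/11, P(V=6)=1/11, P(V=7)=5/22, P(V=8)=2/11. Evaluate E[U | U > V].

P(U > V) = 9/110.
Summing U·P(x,y) over outcomes with U > V gives 27/110.
E[U | U > V] = (27/110) / (9/110) = 3.

3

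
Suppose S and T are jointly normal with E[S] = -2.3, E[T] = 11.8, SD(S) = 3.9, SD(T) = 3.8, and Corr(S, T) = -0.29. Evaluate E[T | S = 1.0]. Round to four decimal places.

For a bivariate normal, E[T | S=x] = μ_T + ρ·(σ_T/σ_S)·(x − μ_S).
E[T | S=1.0] = 11.8 + (-0.29)·(3.8/3.9)·(1.0 − (-2.3)) = 11.8 + (-0.282564)·(3.3) = 10.8675.

10.8675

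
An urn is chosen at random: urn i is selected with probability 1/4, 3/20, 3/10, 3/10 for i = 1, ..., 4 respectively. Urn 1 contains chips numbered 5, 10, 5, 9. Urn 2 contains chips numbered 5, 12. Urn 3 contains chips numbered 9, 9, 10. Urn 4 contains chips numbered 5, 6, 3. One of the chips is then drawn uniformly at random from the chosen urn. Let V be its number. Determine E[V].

583/80

E[V | urn 1] = (5+10+5+9)/4 = 29/4.
E[V | urn 2] = (5+12)/2 = 17/2.
E[V | urn 3] = (9+9+10)/3 = 28/3.
E[V | urn 4] = (5+6+3)/3 = 14/3.
E[V] = (1/4)·(29/4) + (3/20)·(17/2) + (3/10)·(28/3) + (3/10)·(14/3) = 583/80.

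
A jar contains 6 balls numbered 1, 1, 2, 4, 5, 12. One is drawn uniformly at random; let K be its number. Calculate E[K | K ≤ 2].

4/3

P(K ≤ 2) = 1/2.
Σ over the event: 1·1/3 + 2·1/6 = 2/3.
E[K | K ≤ 2] = (2/3) / (1/2) = 4/3.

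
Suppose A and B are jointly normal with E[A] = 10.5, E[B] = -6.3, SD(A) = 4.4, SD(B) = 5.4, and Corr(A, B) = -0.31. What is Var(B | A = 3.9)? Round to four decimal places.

For a bivariate normal, Var(B | A=x) = σ_B²(1 − ρ²).
Var(B | A=3.9) = (5.4)²·(1 − (-0.31)²) = 29.16·0.9039 = 26.3577.

26.3577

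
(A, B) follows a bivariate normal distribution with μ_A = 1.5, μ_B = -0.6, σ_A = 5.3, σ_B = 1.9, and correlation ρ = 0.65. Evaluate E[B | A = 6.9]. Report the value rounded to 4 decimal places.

The regression of B on A has slope ρ·σ_B/σ_A and passes through (μ_A, μ_B).
E[B | A=6.9] = -0.6 + (0.65)·(1.9/5.3)·(6.9 − (1.5)) = -0.6 + (0.23302)·(5.4) = 0.6583.

0.6583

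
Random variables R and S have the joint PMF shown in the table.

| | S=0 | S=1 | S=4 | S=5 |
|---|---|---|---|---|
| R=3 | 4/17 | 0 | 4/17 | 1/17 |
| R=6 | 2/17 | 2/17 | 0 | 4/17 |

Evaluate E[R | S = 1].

6

P(S = 1) = 2/17.
Σ R·P over the event = 6·(2/17) = 12/17.
E[R | S = 1] = (12/17) / (2/17) = 6.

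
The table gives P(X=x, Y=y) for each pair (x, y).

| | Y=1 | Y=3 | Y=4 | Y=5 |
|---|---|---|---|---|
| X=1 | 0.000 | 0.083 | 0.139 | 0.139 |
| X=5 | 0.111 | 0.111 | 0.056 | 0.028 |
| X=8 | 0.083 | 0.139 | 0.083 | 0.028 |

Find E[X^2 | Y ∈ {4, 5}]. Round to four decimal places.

20.0465

P(Y ∈ {4, 5}) = 0.473.
Σ X^2·P over the event = 1·(0.139) + 1·(0.139) + 25·(0.056) + 25·(0.028) + 64·(0.083) + 64·(0.028) = 9.482.
E[X^2 | Y ∈ {4, 5}] = (9.482) / (0.473) = 20.0465.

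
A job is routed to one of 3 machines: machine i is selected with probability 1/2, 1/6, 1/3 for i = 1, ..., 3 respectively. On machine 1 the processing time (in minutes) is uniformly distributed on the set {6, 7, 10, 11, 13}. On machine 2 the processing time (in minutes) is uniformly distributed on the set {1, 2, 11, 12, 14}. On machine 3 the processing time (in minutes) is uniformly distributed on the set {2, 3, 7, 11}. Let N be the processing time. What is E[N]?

E[N | machine 1] = (6+7+10+11+13)/5 = 47/5.
E[N | machine 2] = (1+2+11+12+14)/5 = 8.
E[N | machine 3] = (2+3+7+11)/4 = 23/4.
By the law of total expectation,
E[N] = (1/2)·(47/5) + (1/6)·(8) + (1/3)·(23/4) = 159/20.

159/20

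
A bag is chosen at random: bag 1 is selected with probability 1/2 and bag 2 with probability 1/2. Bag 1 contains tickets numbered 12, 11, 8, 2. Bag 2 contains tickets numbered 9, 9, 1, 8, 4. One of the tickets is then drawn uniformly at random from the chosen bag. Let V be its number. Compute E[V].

289/40

E[V | bag 1] = (12+11+8+2)/4 = 33/4.
E[V | bag 2] = (9+9+1+8+4)/5 = 31/5.
E[V] = (1/2)·(33/4) + (1/2)·(31/5) = 289/40.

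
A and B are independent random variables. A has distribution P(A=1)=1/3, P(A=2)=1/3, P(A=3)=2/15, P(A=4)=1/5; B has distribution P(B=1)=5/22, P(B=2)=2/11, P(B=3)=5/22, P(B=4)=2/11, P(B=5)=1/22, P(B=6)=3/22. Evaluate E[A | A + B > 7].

150/47

P(A + B > 7) = 47/330.
Summing A·P(x,y) over outcomes with A + B > 7 gives 5/11.
E[A | A + B > 7] = (5/11) / (47/330) = 150/47.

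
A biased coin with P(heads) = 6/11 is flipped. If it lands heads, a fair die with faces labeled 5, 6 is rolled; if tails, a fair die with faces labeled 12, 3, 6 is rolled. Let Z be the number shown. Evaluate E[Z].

68/11

E[Z | heads] = (5+6)/2 = 11/2.
E[Z | tails] = (12+3+6)/3 = 7.
By the law of total expectation,
E[Z] = (6/11)·(11/2) + (5/11)·(7) = 68/11.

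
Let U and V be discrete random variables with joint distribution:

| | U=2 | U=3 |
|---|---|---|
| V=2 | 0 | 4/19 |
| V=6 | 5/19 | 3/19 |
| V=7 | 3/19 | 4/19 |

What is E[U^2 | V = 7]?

P(V = 7) = 7/19.
Σ U^2·P over the event = 4·(3/19) + 9·(4/19) = 48/19.
E[U^2 | V = 7] = (48/19) / (7/19) = 48/7.

48/7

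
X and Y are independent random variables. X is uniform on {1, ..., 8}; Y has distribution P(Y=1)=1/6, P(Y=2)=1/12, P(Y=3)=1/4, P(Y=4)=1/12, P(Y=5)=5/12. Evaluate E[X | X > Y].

P(X > Y) = 9/16.
Summing X·P(x,y) over outcomes with X > Y gives 27/8.
E[X | X > Y] = (27/8) / (9/16) = 6.

6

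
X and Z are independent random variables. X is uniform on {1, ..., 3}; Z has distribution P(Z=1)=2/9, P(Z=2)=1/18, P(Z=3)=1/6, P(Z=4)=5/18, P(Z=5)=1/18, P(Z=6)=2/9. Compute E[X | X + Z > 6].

44/19

P(X + Z > 6) = 19/54.
Summing X·P(x,y) over outcomes with X + Z > 6 gives 22/27.
E[X | X + Z > 6] = (22/27) / (19/54) = 44/19.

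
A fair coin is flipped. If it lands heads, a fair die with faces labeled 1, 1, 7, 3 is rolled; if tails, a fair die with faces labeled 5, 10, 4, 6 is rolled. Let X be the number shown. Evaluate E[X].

37/8

E[X | heads] = (1+1+7+3)/4 = 3.
E[X | tails] = (5+10+4+6)/4 = 25/4.
E[X] = (1/2)·(3) + (1/2)·(25/4) = 37/8.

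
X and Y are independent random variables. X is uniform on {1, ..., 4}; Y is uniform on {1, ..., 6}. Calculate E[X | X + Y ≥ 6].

20/7

P(X + Y ≥ 6) = 7/12.
Summing X·P(x,y) over outcomes with X + Y ≥ 6 gives 5/3.
E[X | X + Y ≥ 6] = (5/3) / (7/12) = 20/7.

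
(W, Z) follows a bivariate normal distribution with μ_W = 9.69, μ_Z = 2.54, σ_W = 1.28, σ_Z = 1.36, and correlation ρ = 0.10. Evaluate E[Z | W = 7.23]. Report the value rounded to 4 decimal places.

The regression of Z on W has slope ρ·σ_Z/σ_W and passes through (μ_W, μ_Z).
E[Z | W=7.23] = 2.54 + (0.10)·(1.36/1.28)·(7.23 − (9.69)) = 2.54 + (0.10625)·(-2.46) = 2.2786.

2.2786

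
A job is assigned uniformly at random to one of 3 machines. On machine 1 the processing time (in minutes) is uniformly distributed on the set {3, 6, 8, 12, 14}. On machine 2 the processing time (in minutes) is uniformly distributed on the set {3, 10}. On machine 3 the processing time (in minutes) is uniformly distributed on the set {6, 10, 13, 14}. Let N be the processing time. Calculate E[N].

E[N | machine 1] = (3+6+8+12+14)/5 = 43/5.
E[N | machine 2] = (3+10)/2 = 13/2.
E[N | machine 3] = (6+10+13+14)/4 = 43/4.
E[N] = (1/3)·(43/5) + (1/3)·(13/2) + (1/3)·(43/4) = 517/60.

517/60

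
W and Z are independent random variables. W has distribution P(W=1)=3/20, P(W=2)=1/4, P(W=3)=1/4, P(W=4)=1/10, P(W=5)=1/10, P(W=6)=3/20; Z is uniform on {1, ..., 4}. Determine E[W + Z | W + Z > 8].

P(W + Z > 8) = 1/10.
Summing (W+Z)·P(x,y) over outcomes with W + Z > 8 gives 15/16.
E[W + Z | W + Z > 8] = (15/16) / (1/10) = 75/8.

75/8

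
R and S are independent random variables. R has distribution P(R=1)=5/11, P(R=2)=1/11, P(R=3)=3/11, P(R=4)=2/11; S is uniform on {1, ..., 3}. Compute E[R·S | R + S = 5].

P(R + S = 5) = 2/11.
Summing RS·P(x,y) over outcomes with R + S = 5 gives 32/33.
E[R·S | R + S = 5] = (32/33) / (2/11) = 16/3.

16/3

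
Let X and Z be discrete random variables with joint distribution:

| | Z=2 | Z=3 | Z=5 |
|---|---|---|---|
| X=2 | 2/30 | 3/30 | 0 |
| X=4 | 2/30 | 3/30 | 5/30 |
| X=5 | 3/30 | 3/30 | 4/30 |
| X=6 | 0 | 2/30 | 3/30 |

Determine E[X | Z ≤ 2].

P(Z ≤ 2) = 7/30.
Σ X·P over the event = 2·(2/30) + 4·(2/30) + 5·(3/30) = 9/10.
E[X | Z ≤ 2] = (9/10) / (7/30) = 27/7.

27/7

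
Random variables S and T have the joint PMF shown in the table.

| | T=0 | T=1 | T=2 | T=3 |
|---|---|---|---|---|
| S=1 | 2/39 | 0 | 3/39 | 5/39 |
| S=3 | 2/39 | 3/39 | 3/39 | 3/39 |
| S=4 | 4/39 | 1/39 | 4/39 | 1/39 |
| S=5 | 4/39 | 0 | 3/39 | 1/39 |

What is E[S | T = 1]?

13/4

P(T = 1) = 4/39.
Σ S·P over the event = 3·(3/39) + 4·(1/39) = 1/3.
E[S | T = 1] = (1/3) / (4/39) = 13/4.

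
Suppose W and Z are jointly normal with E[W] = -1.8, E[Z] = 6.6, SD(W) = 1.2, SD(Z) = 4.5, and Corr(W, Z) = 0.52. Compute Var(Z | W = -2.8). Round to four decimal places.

The conditional variance in a bivariate normal is σ_Z²(1 − ρ²), independent of x.
Var(Z | W=-2.8) = (4.5)²·(1 − (0.52)²) = 20.25·0.7296 = 14.7744.

14.7744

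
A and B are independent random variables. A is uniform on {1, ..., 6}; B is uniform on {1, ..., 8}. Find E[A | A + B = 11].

P(A + B = 11) = 1/12.
Summing A·P(x,y) over outcomes with A + B = 11 gives 3/8.
E[A | A + B = 11] = (3/8) / (1/12) = 9/2.

9/2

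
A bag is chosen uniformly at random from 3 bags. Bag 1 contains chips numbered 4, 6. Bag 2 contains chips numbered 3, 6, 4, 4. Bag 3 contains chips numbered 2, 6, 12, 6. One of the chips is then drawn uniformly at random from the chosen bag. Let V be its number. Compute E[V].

E[V | bag 1] = (4+6)/2 = 5.
E[V | bag 2] = (3+6+4+4)/4 = 17/4.
E[V | bag 3] = (2+6+12+6)/4 = 13/2.
By the law of total expectation,
E[V] = (1/3)·(5) + (1/3)·(17/4) + (1/3)·(13/2) = 21/4.

21/4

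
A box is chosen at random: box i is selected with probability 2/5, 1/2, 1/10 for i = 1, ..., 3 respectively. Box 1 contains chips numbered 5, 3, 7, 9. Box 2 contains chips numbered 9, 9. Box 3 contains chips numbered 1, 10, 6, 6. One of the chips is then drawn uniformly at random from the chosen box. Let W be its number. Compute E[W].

E[W | box 1] = (5+3+7+9)/4 = 6.
E[W | box 2] = (9+9)/2 = 9.
E[W | box 3] = (1+10+6+6)/4 = 23/4.
E[W] = (2/5)·(6) + (1/2)·(9) + (1/10)·(23/4) = 299/40.

299/40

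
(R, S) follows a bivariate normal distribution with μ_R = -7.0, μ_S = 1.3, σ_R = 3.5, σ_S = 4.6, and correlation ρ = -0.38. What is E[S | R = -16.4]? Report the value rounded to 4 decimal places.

5.9946

For a bivariate normal, E[S | R=x] = μ_S + ρ·(σ_S/σ_R)·(x − μ_R).
E[S | R=-16.4] = 1.3 + (-0.38)·(4.6/3.5)·(-16.4 − (-7.0)) = 1.3 + (-0.49943)·(-9.4) = 5.9946.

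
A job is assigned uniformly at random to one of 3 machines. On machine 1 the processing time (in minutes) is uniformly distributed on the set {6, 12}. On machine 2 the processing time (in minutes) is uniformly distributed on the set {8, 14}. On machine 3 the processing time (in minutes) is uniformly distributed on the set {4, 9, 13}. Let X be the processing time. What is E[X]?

86/9

E[X | machine 1] = (6+12)/2 = 9.
E[X | machine 2] = (8+14)/2 = 11.
E[X | machine 3] = (4+9+13)/3 = 26/3.
E[X] = (1/3)·(9) + (1/3)·(11) + (1/3)·(26/3) = 86/9.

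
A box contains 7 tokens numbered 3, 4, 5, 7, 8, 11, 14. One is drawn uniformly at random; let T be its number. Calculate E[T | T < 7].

P(T < 7) = 3/7.
Σ over the event: 3·1/7 + 4·1/7 + 5·1/7 = 12/7.
E[T | T < 7] = (12/7) / (3/7) = 4.

4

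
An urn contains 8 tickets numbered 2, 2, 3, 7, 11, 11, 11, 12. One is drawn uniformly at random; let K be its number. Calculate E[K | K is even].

16/3

P(K is even) = 3/8.
Σ over the event: 2·1/4 + 12·1/8 = 2.
E[K | K is even] = (2) / (3/8) = 16/3.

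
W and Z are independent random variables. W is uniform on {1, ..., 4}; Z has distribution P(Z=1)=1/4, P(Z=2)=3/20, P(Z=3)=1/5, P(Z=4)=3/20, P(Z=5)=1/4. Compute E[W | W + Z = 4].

P(W + Z = 4) = 3/20.
Summing W·P(x,y) over outcomes with W + Z = 4 gives 5/16.
E[W | W + Z = 4] = (5/16) / (3/20) = 25/12.

25/12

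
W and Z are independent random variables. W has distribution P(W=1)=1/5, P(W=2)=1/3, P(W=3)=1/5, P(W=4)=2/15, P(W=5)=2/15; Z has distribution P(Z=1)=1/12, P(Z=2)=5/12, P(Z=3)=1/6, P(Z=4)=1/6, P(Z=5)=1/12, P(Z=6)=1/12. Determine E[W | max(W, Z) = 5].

4

P(max(W, Z) = 5) = 7/36.
Summing W·P(x,y) over outcomes with max(W, Z) = 5 gives 7/9.
E[W | max(W, Z) = 5] = (7/9) / (7/36) = 4.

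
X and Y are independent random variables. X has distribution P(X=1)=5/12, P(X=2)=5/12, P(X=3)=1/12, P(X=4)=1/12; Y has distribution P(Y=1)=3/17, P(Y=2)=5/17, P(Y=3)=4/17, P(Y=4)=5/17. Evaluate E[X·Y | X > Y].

169/35

P(X > Y) = 35/204.
Summing XY·P(x,y) over outcomes with X > Y gives 169/204.
E[X·Y | X > Y] = (169/204) / (35/204) = 169/35.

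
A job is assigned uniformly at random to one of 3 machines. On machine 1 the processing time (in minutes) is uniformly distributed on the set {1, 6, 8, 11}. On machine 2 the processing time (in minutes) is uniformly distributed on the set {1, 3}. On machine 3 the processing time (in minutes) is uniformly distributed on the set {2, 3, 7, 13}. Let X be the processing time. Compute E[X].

E[X | machine 1] = (1+6+8+11)/4 = 13/2.
E[X | machine 2] = (1+3)/2 = 2.
E[X | machine 3] = (2+3+7+13)/4 = 25/4.
E[X] = (1/3)·(13/2) + (1/3)·(2) + (1/3)·(25/4) = 59/12.

59/12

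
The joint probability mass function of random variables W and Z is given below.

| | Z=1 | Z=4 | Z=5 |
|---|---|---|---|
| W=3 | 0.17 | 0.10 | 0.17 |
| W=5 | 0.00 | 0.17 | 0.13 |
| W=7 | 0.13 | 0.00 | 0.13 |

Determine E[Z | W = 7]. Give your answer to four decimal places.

P(W = 7) = 0.26.
Σ Z·P over the event = 1·(0.13) + 5·(0.13) = 0.78.
E[Z | W = 7] = (0.78) / (0.26) = 3.0000.

3.0000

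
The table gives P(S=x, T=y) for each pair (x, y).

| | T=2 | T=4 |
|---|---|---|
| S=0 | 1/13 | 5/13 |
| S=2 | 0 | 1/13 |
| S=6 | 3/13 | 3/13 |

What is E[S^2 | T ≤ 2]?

P(T ≤ 2) = 4/13.
Σ S^2·P over the event = 0·(1/13) + 36·(3/13) = 108/13.
E[S^2 | T ≤ 2] = (108/13) / (4/13) = 27.

27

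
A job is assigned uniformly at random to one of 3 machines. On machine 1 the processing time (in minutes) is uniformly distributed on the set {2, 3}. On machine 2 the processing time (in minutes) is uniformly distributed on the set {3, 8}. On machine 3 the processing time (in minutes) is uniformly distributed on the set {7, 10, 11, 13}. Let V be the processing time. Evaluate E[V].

73/12

E[V | machine 1] = (2+3)/2 = 5/2.
E[V | machine 2] = (3+8)/2 = 11/2.
E[V | machine 3] = (7+10+11+13)/4 = 41/4.
E[V] = (1/3)·(5/2) + (1/3)·(11/2) + (1/3)·(41/4) = 73/12.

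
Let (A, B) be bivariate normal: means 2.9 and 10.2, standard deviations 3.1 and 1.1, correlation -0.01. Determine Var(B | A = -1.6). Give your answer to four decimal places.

The conditional variance in a bivariate normal is σ_B²(1 − ρ²), independent of x.
Var(B | A=-1.6) = (1.1)²·(1 − (-0.01)²) = 1.21·0.9999 = 1.2099.

1.2099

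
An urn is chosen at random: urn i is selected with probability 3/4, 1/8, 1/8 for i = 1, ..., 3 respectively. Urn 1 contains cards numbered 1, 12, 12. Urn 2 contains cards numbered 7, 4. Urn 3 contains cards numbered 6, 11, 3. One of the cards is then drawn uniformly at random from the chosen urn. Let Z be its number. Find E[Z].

E[Z | urn 1] = (1+12+12)/3 = 25/3.
E[Z | urn 2] = (7+4)/2 = 11/2.
E[Z | urn 3] = (6+11+3)/3 = 20/3.
By the law of total expectation,
E[Z] = (3/4)·(25/3) + (1/8)·(11/2) + (1/8)·(20/3) = 373/48.

373/48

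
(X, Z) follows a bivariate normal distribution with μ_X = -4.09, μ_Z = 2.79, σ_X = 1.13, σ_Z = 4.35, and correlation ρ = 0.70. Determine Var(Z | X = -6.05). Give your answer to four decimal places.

9.6505

Var(Z | X=x) = (1 − ρ²)·σ_Z².
Var(Z | X=-6.05) = (4.35)²·(1 − (0.70)²) = 18.9225·0.51 = 9.6505.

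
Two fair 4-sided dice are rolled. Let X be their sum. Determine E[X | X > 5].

20/3

P(X > 5) = 3/8.
Σ over the event: 6·3/16 + 7·1/8 + 8·1/16 = 5/2.
E[X | X > 5] = (5/2) / (3/8) = 20/3.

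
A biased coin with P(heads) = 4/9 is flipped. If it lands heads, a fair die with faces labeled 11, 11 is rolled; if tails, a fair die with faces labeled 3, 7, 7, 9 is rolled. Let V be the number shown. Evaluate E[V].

17/2

E[V | heads] = (11+11)/2 = 11.
E[V | tails] = (3+7+7+9)/4 = 13/2.
By the law of total expectation,
E[V] = (4/9)·(11) + (5/9)·(13/2) = 17/2.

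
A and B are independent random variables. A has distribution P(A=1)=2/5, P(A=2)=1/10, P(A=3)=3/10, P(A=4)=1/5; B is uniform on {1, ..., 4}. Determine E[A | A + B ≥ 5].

67/23

P(A + B ≥ 5) = 23/40.
Summing A·P(x,y) over outcomes with A + B ≥ 5 gives 67/40.
E[A | A + B ≥ 5] = (67/40) / (23/40) = 67/23.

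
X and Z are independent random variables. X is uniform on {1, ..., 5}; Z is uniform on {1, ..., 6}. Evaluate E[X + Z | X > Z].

Outcomes with X > Z: (2,1), (3,1), (3,2), (4,1), (4,2), (4,3), (5,1), (5,2), (5,3), (5,4), each with probability 1/30.
E[X + Z | X > Z] = (3 + 4 + 5 + 5 + 6 + 7 + 6 + 7 + 8 + 9) / 10 = 6.

6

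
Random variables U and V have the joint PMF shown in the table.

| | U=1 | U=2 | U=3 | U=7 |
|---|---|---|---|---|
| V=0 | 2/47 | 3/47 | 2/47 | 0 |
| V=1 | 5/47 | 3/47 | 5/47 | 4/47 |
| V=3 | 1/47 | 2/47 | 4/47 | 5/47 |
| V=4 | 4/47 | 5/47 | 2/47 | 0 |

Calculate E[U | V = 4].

20/11

P(V = 4) = 11/47.
Σ U·P over the event = 1·(4/47) + 2·(5/47) + 3·(2/47) = 20/47.
E[U | V = 4] = (20/47) / (11/47) = 20/11.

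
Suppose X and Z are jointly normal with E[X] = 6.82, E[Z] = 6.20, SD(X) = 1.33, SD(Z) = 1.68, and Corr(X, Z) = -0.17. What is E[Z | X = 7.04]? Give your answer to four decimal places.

E[Z | X=x] = μ_Z + ρ(σ_Z/σ_X)(x − μ_X) for jointly normal variables.
E[Z | X=7.04] = 6.20 + (-0.17)·(1.68/1.33)·(7.04 − (6.82)) = 6.20 + (-0.21474)·(0.22) = 6.1528.

6.1528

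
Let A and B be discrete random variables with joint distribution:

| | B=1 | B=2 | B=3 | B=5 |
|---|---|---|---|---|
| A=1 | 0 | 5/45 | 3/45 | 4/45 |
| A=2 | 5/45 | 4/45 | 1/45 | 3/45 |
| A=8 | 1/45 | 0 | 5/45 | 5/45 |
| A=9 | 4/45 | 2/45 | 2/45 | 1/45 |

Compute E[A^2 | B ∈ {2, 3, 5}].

P(B ∈ {2, 3, 5}) = 7/9.
Summing A^2·P(A=x,B=y) over the conditioning event gives 121/5.
E[A^2 | B ∈ {2, 3, 5}] = (121/5) / (7/9) = 1089/35.

1089/35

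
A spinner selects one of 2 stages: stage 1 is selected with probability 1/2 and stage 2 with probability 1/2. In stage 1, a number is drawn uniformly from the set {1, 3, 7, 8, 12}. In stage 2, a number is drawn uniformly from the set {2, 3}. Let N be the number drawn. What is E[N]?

87/20

E[N | stage 1] = (1+3+7+8+12)/5 = 31/5.
E[N | stage 2] = (2+3)/2 = 5/2.
E[N] = (1/2)·(31/5) + (1/2)·(5/2) = 87/20.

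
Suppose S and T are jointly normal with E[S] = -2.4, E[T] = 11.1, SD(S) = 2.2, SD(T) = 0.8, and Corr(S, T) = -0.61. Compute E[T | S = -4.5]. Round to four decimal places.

E[T | S=x] = μ_T + ρ(σ_T/σ_S)(x − μ_S) for jointly normal variables.
E[T | S=-4.5] = 11.1 + (-0.61)·(0.8/2.2)·(-4.5 − (-2.4)) = 11.1 + (-0.22182)·(-2.1) = 11.5658.

11.5658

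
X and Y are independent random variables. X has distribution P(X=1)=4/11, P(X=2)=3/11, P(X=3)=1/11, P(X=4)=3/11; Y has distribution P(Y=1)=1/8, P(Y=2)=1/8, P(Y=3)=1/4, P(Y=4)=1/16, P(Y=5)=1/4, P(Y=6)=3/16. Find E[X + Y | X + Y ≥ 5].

453/65

P(X + Y ≥ 5) = 65/88.
Summing (X+Y)·P(x,y) over outcomes with X + Y ≥ 5 gives 453/88.
E[X + Y | X + Y ≥ 5] = (453/88) / (65/88) = 453/65.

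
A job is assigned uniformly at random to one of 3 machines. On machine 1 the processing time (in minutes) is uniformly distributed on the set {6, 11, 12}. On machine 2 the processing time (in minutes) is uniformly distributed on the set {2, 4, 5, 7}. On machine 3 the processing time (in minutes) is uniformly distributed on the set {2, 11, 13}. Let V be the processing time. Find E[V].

137/18

E[V | machine 1] = (6+11+12)/3 = 29/3.
E[V | machine 2] = (2+4+5+7)/4 = 9/2.
E[V | machine 3] = (2+11+13)/3 = 26/3.
E[V] = (1/3)·(29/3) + (1/3)·(9/2) + (1/3)·(26/3) = 137/18.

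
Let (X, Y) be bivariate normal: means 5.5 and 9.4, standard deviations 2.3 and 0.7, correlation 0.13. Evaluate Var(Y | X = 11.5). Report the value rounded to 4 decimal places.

0.4817

For a bivariate normal, Var(Y | X=x) = σ_Y²(1 − ρ²).
Var(Y | X=11.5) = (0.7)²·(1 − (0.13)²) = 0.49·0.9831 = 0.4817.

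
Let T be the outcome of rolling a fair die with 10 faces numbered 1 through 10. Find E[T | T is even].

6

Given T is even, T is equally likely to be any of {2, 4, 6, 8, 10}.
E[T | T is even] = (2 + 4 + 6 + 8 + 10) / 5 = 6.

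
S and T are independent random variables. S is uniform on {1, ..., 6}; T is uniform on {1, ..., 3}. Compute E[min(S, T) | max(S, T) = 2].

Outcomes with max(S, T) = 2: (1,2), (2,1), (2,2), each with probability 1/18.
E[min(S, T) | max(S, T) = 2] = (1 + 1 + 2) / 3 = 4/3.

4/3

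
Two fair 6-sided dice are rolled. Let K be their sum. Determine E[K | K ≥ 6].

P(K ≥ 6) = 13/18.
Σ over the event: 6·5/36 + 7·1/6 + 8·5/36 + 9·1/9 + 10·1/12 + 11·1/18 + 12·1/36 = 53/9.
E[K | K ≥ 6] = (53/9) / (13/18) = 106/13.

106/13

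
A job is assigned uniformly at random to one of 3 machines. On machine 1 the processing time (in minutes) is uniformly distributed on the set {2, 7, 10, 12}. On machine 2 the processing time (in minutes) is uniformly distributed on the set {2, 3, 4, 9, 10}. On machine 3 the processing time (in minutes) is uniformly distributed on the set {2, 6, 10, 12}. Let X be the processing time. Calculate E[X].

E[X | machine 1] = (2+7+10+12)/4 = 31/4.
E[X | machine 2] = (2+3+4+9+10)/5 = 28/5.
E[X | machine 3] = (2+6+10+12)/4 = 15/2.
E[X] = (1/3)·(31/4) + (1/3)·(28/5) + (1/3)·(15/2) = 139/20.

139/20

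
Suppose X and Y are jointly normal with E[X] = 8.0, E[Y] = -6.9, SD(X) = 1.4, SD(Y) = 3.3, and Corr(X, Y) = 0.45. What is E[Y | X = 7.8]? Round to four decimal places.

E[Y | X=x] = μ_Y + ρ(σ_Y/σ_X)(x − μ_X) for jointly normal variables.
E[Y | X=7.8] = -6.9 + (0.45)·(3.3/1.4)·(7.8 − (8.0)) = -6.9 + (1.0607)·(-0.2) = -7.1121.

-7.1121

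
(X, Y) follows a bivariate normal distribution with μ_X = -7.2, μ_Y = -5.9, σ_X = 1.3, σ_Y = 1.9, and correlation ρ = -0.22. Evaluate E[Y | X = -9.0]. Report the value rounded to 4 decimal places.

-5.3212

For a bivariate normal, E[Y | X=x] = μ_Y + ρ·(σ_Y/σ_X)·(x − μ_X).
E[Y | X=-9.0] = -5.9 + (-0.22)·(1.9/1.3)·(-9.0 − (-7.2)) = -5.9 + (-0.32154)·(-1.8) = -5.3212.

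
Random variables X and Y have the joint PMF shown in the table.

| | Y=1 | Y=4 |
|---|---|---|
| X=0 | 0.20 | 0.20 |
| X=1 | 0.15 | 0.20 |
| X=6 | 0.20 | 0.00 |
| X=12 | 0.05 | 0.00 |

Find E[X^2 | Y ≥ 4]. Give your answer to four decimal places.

0.5000

P(Y ≥ 4) = 0.40.
Σ X^2·P over the event = 0·(0.20) + 1·(0.20) = 0.20.
E[X^2 | Y ≥ 4] = (0.20) / (0.40) = 0.5000.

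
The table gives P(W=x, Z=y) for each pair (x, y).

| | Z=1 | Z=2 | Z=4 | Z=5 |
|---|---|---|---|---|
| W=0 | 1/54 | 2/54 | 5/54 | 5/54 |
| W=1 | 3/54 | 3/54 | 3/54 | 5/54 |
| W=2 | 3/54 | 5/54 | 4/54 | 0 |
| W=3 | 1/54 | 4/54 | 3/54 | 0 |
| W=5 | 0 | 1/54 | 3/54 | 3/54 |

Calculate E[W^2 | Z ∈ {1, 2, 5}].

47/9

P(Z ∈ {1, 2, 5}) = 2/3.
Summing W^2·P(W=x,Z=y) over the conditioning event gives 94/27.
E[W^2 | Z ∈ {1, 2, 5}] = (94/27) / (2/3) = 47/9.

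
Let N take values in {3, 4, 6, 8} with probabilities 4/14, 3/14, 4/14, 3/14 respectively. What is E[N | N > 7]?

P(N > 7) = 3/14.
Σ over the event: 8·3/14 = 12/7.
E[N | N > 7] = (12/7) / (3/14) = 8.

8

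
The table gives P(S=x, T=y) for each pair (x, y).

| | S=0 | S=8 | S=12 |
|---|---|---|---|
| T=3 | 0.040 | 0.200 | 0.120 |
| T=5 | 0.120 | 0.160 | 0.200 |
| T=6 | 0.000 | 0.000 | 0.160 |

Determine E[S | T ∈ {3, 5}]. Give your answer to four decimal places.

P(T ∈ {3, 5}) = 0.840.
Σ S·P over the event = 0·(0.040) + 0·(0.120) + 8·(0.200) + 8·(0.160) + 12·(0.120) + 12·(0.200) = 6.720.
E[S | T ∈ {3, 5}] = (6.720) / (0.840) = 8.0000.

8.0000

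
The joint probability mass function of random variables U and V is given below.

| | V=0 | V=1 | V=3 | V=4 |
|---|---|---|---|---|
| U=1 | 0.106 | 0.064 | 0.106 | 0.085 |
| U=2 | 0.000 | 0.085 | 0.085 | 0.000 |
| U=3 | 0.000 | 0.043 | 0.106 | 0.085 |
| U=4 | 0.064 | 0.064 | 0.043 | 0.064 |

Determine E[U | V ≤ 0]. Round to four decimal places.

P(V ≤ 0) = 0.170.
Σ U·P over the event = 1·(0.106) + 4·(0.064) = 0.362.
E[U | V ≤ 0] = (0.362) / (0.170) = 2.1294.

2.1294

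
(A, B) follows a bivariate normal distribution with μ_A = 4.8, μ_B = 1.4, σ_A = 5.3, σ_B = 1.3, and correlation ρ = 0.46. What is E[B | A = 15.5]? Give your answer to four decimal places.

E[B | A=x] = μ_B + ρ(σ_B/σ_A)(x − μ_A) for jointly normal variables.
E[B | A=15.5] = 1.4 + (0.46)·(1.3/5.3)·(15.5 − (4.8)) = 1.4 + (0.11283)·(10.7) = 2.6073.

2.6073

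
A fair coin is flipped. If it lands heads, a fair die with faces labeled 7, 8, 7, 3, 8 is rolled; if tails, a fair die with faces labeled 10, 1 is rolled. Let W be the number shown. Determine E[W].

121/20

E[W | heads] = (7+8+7+3+8)/5 = 33/5.
E[W | tails] = (10+1)/2 = 11/2.
By the law of total expectation,
E[W] = (1/2)·(33/5) + (1/2)·(11/2) = 121/20.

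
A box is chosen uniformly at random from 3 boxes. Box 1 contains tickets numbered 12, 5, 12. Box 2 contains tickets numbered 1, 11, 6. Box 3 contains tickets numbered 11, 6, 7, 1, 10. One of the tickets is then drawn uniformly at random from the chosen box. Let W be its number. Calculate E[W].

68/9

E[W | box 1] = (12+5+12)/3 = 29/3.
E[W | box 2] = (1+11+6)/3 = 6.
E[W | box 3] = (11+6+7+1+10)/5 = 7.
By the law of total expectation,
E[W] = (1/3)·(29/3) + (1/3)·(6) + (1/3)·(7) = 68/9.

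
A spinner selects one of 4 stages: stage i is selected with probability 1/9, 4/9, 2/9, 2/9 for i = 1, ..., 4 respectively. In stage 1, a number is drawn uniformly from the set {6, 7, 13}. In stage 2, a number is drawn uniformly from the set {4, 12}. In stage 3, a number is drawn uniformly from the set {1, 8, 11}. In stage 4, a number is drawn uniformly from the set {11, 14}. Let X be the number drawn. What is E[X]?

79/9

E[X | stage 1] = (6+7+13)/3 = 26/3.
E[X | stage 2] = (4+12)/2 = 8.
E[X | stage 3] = (1+8+11)/3 = 20/3.
E[X | stage 4] = (11+14)/2 = 25/2.
E[X] = (1/9)·(26/3) + (4/9)·(8) + (2/9)·(20/3) + (2/9)·(25/2) = 79/9.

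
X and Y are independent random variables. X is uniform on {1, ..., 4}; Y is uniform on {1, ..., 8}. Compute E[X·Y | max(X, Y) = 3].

27/5

Outcomes with max(X, Y) = 3: (1,3), (2,3), (3,1), (3,2), (3,3), each with probability 1/32.
E[X·Y | max(X, Y) = 3] = (3 + 6 + 3 + 6 + 9) / 5 = 27/5.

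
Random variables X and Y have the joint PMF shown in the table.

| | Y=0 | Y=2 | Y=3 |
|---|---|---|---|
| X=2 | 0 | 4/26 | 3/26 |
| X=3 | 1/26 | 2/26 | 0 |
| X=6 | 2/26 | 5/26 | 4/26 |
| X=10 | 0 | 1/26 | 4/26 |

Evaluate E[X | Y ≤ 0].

P(Y ≤ 0) = 3/26.
Σ X·P over the event = 3·(1/26) + 6·(2/26) = 15/26.
E[X | Y ≤ 0] = (15/26) / (3/26) = 5.

5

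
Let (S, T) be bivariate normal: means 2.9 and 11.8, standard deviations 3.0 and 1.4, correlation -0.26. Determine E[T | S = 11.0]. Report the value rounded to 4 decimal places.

For a bivariate normal, E[T | S=x] = μ_T + ρ·(σ_T/σ_S)·(x − μ_S).
E[T | S=11.0] = 11.8 + (-0.26)·(1.4/3.0)·(11.0 − (2.9)) = 11.8 + (-0.12133)·(8.1) = 10.8172.

10.8172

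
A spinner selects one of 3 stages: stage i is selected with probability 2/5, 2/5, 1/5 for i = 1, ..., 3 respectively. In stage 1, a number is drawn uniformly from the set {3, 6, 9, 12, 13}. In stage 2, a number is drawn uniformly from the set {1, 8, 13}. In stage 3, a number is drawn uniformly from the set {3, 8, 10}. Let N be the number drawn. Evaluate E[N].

E[N | stage 1] = (3+6+9+12+13)/5 = 43/5.
E[N | stage 2] = (1+8+13)/3 = 22/3.
E[N | stage 3] = (3+8+10)/3 = 7.
By the law of total expectation,
E[N] = (2/5)·(43/5) + (2/5)·(22/3) + (1/5)·(7) = 583/75.

583/75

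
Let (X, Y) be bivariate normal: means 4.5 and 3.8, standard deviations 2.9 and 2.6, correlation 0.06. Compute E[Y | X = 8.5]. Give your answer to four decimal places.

4.0152

E[Y | X=x] = μ_Y + ρ(σ_Y/σ_X)(x − μ_X) for jointly normal variables.
E[Y | X=8.5] = 3.8 + (0.06)·(2.6/2.9)·(8.5 − (4.5)) = 3.8 + (0.053793)·(4) = 4.0152.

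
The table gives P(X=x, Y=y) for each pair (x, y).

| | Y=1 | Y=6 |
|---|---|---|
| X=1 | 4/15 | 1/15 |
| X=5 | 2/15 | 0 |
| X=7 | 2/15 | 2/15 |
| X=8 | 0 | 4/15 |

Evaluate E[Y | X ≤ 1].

2

P(X ≤ 1) = 1/3.
Σ Y·P over the event = 1·(4/15) + 6·(1/15) = 2/3.
E[Y | X ≤ 1] = (2/3) / (1/3) = 2.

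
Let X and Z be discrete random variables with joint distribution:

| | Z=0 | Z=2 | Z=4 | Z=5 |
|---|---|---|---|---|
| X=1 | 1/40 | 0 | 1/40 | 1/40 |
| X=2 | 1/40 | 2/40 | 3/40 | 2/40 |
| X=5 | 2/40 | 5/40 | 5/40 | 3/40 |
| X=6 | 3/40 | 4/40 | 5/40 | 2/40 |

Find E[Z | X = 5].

3

P(X = 5) = 3/8.
Σ Z·P over the event = 0·(2/40) + 2·(5/40) + 4·(5/40) + 5·(3/40) = 9/8.
E[Z | X = 5] = (9/8) / (3/8) = 3.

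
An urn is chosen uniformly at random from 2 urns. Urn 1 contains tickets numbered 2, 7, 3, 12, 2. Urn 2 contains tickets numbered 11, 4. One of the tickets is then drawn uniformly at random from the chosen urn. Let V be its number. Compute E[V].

E[V | urn 1] = (2+7+3+12+2)/5 = 26/5.
E[V | urn 2] = (11+4)/2 = 15/2.
By the law of total expectation,
E[V] = (1/2)·(26/5) + (1/2)·(15/2) = 127/20.

127/20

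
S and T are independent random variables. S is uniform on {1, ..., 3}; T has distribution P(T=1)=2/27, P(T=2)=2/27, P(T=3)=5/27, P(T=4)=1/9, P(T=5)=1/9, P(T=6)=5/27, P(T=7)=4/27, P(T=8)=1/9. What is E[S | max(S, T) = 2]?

5/3

P(max(S, T) = 2) = 2/27.
Summing S·P(x,y) over outcomes with max(S, T) = 2 gives 10/81.
E[S | max(S, T) = 2] = (10/81) / (2/27) = 5/3.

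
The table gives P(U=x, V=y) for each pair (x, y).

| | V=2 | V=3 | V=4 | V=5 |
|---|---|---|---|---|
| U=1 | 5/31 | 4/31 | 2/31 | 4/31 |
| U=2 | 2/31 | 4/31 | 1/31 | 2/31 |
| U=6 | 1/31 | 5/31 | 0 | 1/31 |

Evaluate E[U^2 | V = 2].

P(V = 2) = 8/31.
Summing U^2·P(U=x,V=y) over the conditioning event gives 49/31.
E[U^2 | V = 2] = (49/31) / (8/31) = 49/8.

49/8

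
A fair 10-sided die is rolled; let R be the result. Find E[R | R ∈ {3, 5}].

P(R ∈ {3, 5}) = 1/5.
Σ over the event: 3·1/10 + 5·1/10 = 4/5.
E[R | R ∈ {3, 5}] = (4/5) / (1/5) = 4.

4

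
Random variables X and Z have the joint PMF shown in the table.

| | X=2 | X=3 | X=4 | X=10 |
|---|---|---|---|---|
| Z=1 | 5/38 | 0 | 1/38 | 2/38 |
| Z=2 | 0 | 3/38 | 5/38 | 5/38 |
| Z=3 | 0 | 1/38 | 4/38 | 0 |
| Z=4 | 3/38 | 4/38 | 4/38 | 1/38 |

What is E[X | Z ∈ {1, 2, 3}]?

66/13

P(Z ∈ {1, 2, 3}) = 13/19.
Σ X·P over the event = 2·(5/38) + 3·(3/38) + 3·(1/38) + 4·(1/38) + 4·(5/38) + 4·(4/38) + 10·(2/38) + 10·(5/38) = 66/19.
E[X | Z ∈ {1, 2, 3}] = (66/19) / (13/19) = 66/13.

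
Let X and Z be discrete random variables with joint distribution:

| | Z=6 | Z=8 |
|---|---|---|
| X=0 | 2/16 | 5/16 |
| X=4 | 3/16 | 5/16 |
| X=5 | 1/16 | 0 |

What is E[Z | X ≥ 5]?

6

P(X ≥ 5) = 1/16.
Σ Z·P over the event = 6·(1/16) = 3/8.
E[Z | X ≥ 5] = (3/8) / (1/16) = 6.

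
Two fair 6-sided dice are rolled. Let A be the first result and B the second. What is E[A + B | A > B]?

7

P(A > B) = 5/12.
Summing (A+B)·P(x,y) over outcomes with A > B gives 35/12.
E[A + B | A > B] = (35/12) / (5/12) = 7.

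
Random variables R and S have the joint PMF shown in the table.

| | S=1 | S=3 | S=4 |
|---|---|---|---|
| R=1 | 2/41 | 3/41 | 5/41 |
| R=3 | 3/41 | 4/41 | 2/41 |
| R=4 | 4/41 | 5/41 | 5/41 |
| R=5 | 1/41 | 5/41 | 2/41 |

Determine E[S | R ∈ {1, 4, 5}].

47/16

P(R ∈ {1, 4, 5}) = 32/41.
Summing S·P(R=x,S=y) over the conditioning event gives 94/41.
E[S | R ∈ {1, 4, 5}] = (94/41) / (32/41) = 47/16.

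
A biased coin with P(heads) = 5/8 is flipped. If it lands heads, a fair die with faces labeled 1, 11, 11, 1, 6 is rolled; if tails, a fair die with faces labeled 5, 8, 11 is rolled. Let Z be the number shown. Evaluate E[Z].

E[Z | heads] = (1+11+11+1+6)/5 = 6.
E[Z | tails] = (5+8+11)/3 = 8.
By the law of total expectation,
E[Z] = (5/8)·(6) + (3/8)·(8) = 27/4.

27/4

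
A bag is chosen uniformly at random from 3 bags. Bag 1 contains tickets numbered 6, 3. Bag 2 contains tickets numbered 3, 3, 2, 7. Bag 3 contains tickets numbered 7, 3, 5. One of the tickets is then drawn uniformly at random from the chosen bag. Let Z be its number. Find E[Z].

53/12

E[Z | bag 1] = (6+3)/2 = 9/2.
E[Z | bag 2] = (3+3+2+7)/4 = 15/4.
E[Z | bag 3] = (7+3+5)/3 = 5.
E[Z] = (1/3)·(9/2) + (1/3)·(15/4) + (1/3)·(5) = 53/12.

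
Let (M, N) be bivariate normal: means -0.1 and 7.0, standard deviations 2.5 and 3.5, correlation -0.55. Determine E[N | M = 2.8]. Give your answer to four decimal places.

For a bivariate normal, E[N | M=x] = μ_N + ρ·(σ_N/σ_M)·(x − μ_M).
E[N | M=2.8] = 7.0 + (-0.55)·(3.5/2.5)·(2.8 − (-0.1)) = 7.0 + (-0.77)·(2.9) = 4.7670.

4.7670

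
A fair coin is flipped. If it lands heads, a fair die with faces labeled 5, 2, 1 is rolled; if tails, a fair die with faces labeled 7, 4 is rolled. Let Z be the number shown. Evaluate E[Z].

E[Z | heads] = (5+2+1)/3 = 8/3.
E[Z | tails] = (7+4)/2 = 11/2.
By the law of total expectation,
E[Z] = (1/2)·(8/3) + (1/2)·(11/2) = 49/12.

49/12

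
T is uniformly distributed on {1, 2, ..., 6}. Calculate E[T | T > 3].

5

Given T > 3, T is equally likely to be any of {4, 5, 6}.
E[T | T > 3] = (4 + 5 + 6) / 3 = 5.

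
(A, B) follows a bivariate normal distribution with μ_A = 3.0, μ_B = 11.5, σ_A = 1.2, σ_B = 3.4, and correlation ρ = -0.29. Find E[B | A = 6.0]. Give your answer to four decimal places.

E[B | A=x] = μ_B + ρ(σ_B/σ_A)(x − μ_A) for jointly normal variables.
E[B | A=6.0] = 11.5 + (-0.29)·(3.4/1.2)·(6.0 − (3.0)) = 11.5 + (-0.82167)·(3) = 9.0350.

9.0350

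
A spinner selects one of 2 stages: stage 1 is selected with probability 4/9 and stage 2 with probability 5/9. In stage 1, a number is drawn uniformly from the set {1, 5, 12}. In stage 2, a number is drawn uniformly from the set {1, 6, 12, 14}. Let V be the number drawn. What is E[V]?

E[V | stage 1] = (1+5+12)/3 = 6.
E[V | stage 2] = (1+6+12+14)/4 = 33/4.
E[V] = (4/9)·(6) + (5/9)·(33/4) = 29/4.

29/4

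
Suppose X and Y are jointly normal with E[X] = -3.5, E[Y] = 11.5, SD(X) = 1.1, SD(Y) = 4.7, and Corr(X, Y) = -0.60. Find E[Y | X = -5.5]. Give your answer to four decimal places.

16.6273

The regression of Y on X has slope ρ·σ_Y/σ_X and passes through (μ_X, μ_Y).
E[Y | X=-5.5] = 11.5 + (-0.60)·(4.7/1.1)·(-5.5 − (-3.5)) = 11.5 + (-2.56364)·(-2) = 16.6273.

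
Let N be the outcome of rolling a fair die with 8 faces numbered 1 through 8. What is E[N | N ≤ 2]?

Given N ≤ 2, N is equally likely to be any of {1, 2}.
E[N | N ≤ 2] = (1 + 2) / 2 = 3/2.

3/2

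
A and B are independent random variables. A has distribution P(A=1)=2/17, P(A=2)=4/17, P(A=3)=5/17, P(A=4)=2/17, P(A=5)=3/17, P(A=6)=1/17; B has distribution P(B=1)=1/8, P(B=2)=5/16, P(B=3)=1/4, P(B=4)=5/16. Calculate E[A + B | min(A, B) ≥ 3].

P(min(A, B) ≥ 3) = 99/272.
Summing (A+B)·P(x,y) over outcomes with min(A, B) ≥ 3 gives 11/4.
E[A + B | min(A, B) ≥ 3] = (11/4) / (99/272) = 68/9.

68/9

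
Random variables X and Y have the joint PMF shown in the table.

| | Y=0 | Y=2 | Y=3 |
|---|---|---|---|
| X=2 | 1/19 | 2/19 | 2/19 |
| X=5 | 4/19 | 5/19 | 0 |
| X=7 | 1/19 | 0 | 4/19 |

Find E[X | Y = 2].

P(Y = 2) = 7/19.
Σ X·P over the event = 2·(2/19) + 5·(5/19) = 29/19.
E[X | Y = 2] = (29/19) / (7/19) = 29/7.

29/7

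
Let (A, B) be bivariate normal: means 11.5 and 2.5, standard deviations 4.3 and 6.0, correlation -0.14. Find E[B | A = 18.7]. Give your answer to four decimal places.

1.0935

The regression of B on A has slope ρ·σ_B/σ_A and passes through (μ_A, μ_B).
E[B | A=18.7] = 2.5 + (-0.14)·(6.0/4.3)·(18.7 − (11.5)) = 2.5 + (-0.19535)·(7.2) = 1.0935.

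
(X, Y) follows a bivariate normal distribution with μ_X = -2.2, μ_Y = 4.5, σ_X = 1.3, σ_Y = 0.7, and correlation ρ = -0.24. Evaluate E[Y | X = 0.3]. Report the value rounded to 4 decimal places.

4.1769

The regression of Y on X has slope ρ·σ_Y/σ_X and passes through (μ_X, μ_Y).
E[Y | X=0.3] = 4.5 + (-0.24)·(0.7/1.3)·(0.3 − (-2.2)) = 4.5 + (-0.12923)·(2.5) = 4.1769.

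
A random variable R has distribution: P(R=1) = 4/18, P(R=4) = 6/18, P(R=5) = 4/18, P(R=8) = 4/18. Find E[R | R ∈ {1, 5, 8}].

14/3

P(R ∈ {1, 5, 8}) = 2/3.
Σ over the event: 1·2/9 + 5·2/9 + 8·2/9 = 28/9.
E[R | R ∈ {1, 5, 8}] = (28/9) / (2/3) = 14/3.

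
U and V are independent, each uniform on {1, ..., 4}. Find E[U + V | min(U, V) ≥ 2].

6

Outcomes with min(U, V) ≥ 2: (2,2), (2,3), (2,4), (3,2), (3,3), (3,4), (4,2), (4,3), (4,4), each with probability 1/16.
E[U + V | min(U, V) ≥ 2] = (4 + 5 + 6 + 5 + 6 + 7 + 6 + 7 + 8) / 9 = 6.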